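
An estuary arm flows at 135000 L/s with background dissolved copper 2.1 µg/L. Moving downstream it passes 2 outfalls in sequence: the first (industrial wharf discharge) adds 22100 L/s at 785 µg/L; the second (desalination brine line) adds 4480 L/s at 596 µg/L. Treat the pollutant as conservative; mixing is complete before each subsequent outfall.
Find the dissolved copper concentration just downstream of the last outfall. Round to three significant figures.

Outfall 1: combined Q = 157100 L/s; C = (135000·2.100 + 22100·785.0)/157100 = 112.2 µg/L.
Outfall 2: combined Q = 161600 L/s; C = (157100·112.2 + 4480·596.0)/161600 = 125.6 µg/L.

126 µg/L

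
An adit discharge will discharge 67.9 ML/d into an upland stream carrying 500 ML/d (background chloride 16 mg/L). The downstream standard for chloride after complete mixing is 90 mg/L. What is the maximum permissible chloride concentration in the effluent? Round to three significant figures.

At the limit, (Qr·Cr + Qe·Cₑ)/(Qr + Qe) = 90:
Cₑ = (567.9·90 − 500.0·16.00) / 67.90 = 634.9 mg/L.

635 mg/L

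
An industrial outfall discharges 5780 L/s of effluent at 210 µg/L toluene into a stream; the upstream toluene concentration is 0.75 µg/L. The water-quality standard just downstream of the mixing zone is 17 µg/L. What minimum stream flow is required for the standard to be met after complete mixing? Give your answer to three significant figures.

Set C_mix = 17: (Q·0.7500 + 5780·210.0) / (Q + 5780) = 17
→ Q = 5780·(210.0 − 17)/(17 − 0.7500) = 68650 L/s.

68600 L/s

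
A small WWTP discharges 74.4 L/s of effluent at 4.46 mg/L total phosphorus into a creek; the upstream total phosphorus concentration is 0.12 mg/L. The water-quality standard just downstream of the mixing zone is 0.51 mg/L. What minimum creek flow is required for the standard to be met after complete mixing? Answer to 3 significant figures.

Set C_mix = 0.51: (Q·0.1200 + 74.40·4.460) / (Q + 74.40) = 0.51
→ Q = 74.40·(4.460 − 0.51)/(0.51 − 0.1200) = 753.5 L/s.

754 L/s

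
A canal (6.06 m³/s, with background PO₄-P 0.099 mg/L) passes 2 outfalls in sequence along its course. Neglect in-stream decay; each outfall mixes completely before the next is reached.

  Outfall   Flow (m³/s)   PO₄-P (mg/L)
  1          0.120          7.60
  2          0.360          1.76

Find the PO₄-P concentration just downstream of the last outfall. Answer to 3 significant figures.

Outfall 1: combined Q = 6.180 m³/s; C = (6.060·0.09900 + 0.1200·7.600)/6.180 = 0.2447 mg/L.
Outfall 2: combined Q = 6.540 m³/s; C = (6.180·0.2447 + 0.3600·1.760)/6.540 = 0.3281 mg/L.

0.328 mg/L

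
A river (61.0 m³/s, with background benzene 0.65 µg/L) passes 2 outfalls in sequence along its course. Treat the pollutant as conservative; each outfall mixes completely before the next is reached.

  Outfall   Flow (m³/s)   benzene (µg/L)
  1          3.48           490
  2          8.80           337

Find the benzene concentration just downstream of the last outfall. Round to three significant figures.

64.3 µg/L

Below outfall 1: Q → 64.48 m³/s, C = (61.00·0.6500 + 3.480·490.0)/64.48 = 27.06 µg/L.
Below outfall 2: Q → 73.28 m³/s, C = (64.48·27.06 + 8.800·337.0)/73.28 = 64.28 µg/L.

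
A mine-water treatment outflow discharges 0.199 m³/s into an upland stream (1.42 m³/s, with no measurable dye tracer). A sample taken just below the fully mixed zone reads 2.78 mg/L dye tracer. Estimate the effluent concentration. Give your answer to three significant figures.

Mass balance: 1.420·0 + 0.1990·Cₑ = 1.619·2.780
→ Cₑ = (1.619·2.780 − 1.420·0) / 0.1990 = 22.62 mg/L.

22.6 mg/L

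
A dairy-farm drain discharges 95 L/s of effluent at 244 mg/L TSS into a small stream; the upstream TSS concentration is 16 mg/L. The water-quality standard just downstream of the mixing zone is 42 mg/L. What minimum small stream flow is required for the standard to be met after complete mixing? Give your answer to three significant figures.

Set C_mix = 42: (Q·16.00 + 95.00·244.0) / (Q + 95.00) = 42
→ Q = 95.00·(244.0 − 42)/(42 − 16.00) = 738.1 L/s.

738 L/s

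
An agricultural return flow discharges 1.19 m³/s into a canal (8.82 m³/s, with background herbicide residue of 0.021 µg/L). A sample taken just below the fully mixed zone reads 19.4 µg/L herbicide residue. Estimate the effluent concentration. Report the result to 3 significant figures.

Mass balance: 8.820·0.02100 + 1.190·Cₑ = 10.01·19.40
→ Cₑ = (10.01·19.40 − 8.820·0.02100) / 1.190 = 163.0 µg/L.

163 µg/L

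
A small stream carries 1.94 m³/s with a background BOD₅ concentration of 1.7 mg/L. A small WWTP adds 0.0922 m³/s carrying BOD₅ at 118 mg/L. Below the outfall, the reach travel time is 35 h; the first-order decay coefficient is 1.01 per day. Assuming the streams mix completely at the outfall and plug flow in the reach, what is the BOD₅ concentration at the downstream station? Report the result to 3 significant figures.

1.60 mg/L

Flow-weighted average: C = (1.940·1.700 + 0.09220·118.0) / 2.032 = 14.18/2.032 = 6.976 mg/L.
After decay, C = 6.976 × e^(−kt) = 6.976 × 0.2293 = 1.599 mg/L.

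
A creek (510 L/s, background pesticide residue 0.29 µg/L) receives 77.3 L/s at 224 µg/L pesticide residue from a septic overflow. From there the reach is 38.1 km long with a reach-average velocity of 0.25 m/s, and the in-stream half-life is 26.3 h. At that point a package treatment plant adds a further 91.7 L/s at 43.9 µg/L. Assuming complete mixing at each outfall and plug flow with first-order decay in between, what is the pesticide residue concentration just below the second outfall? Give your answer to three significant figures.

14.4 µg/L

Conservation of mass: C = (510.0·0.2900 + 77.30·224.0) / 587.3 = 17460/587.3 = 29.73 µg/L; combined flow 587.3 L/s.
Travel time t = 38.1·1000 / 0.25 = 152400 s = 42.33 h.
Half-life 26.3 h → k = ln 2 / 26.3 = 0.02636 h⁻¹ = 0.6325 d⁻¹.
Applying C = C₀e^(−kt): 29.73 × 0.3277 = 9.743 µg/L.
Second outfall: C = (587.3·9.743 + 91.70·43.90)/679.0 = 14.36 µg/L.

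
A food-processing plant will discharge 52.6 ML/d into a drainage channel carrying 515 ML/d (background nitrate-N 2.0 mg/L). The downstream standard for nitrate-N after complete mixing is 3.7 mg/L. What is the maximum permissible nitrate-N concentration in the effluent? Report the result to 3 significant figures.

20.3 mg/L

At the limit, (Qr·Cr + Qe·Cₑ)/(Qr + Qe) = 3.7:
Cₑ = (567.6·3.7 − 515.0·2.000) / 52.60 = 20.34 mg/L.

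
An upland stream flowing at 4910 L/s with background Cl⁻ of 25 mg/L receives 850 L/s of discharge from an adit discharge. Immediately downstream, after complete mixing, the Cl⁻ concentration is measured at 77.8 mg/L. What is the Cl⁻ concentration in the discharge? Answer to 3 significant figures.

383 mg/L

Mass balance: 4910·25.00 + 850.0·Cₑ = 5760·77.80
→ Cₑ = (5760·77.80 − 4910·25.00) / 850.0 = 382.8 mg/L.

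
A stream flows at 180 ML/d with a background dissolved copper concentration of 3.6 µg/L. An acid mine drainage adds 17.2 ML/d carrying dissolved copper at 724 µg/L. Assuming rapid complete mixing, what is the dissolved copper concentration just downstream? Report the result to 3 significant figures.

After mixing, C = (180.0·3.600 + 17.20·724.0) / 197.2 = 13100/197.2 = 66.43 µg/L.

66.4 µg/L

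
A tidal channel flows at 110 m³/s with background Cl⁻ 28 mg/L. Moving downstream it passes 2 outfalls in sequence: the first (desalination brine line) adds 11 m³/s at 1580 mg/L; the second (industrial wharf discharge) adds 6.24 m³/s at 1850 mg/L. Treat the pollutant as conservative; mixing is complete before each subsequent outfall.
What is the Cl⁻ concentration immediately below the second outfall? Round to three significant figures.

252 mg/L

Below outfall 1: Q → 121.0 m³/s, C = (110.0·28.00 + 11.00·1580)/121.0 = 169.1 mg/L.
Below outfall 2: Q → 127.2 m³/s, C = (121.0·169.1 + 6.240·1850)/127.2 = 251.5 mg/L.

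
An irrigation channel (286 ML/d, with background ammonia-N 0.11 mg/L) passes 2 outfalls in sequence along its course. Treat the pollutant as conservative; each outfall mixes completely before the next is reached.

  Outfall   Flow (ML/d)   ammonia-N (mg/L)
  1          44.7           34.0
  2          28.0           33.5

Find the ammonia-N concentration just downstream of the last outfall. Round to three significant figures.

6.94 mg/L

Outfall 1: combined Q = 330.7 ML/d; C = (286.0·0.1100 + 44.70·34.00)/330.7 = 4.691 mg/L.
Outfall 2: combined Q = 358.7 ML/d; C = (330.7·4.691 + 28.00·33.50)/358.7 = 6.940 mg/L.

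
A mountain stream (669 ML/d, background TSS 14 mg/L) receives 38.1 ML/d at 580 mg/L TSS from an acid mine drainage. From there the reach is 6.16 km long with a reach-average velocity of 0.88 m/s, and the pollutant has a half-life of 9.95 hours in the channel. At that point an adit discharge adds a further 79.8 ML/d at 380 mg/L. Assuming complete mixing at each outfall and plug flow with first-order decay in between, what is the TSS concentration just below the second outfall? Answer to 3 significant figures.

73.5 mg/L

Conservation of mass: C = (669.0·14.00 + 38.10·580.0) / 707.1 = 31460/707.1 = 44.50 mg/L; combined flow 707.1 ML/d.
Travel time t = 6.16·1000 / 0.88 = 7000 s = 1.944 h.
Half-life 9.95 h → k = ln 2 / 9.95 = 0.06966 h⁻¹ = 1.672 d⁻¹.
Decay over the reach: 44.50·exp(−kt) = 44.50·0.8733 = 38.86 mg/L.
Second outfall: C = (707.1·38.86 + 79.80·380.0)/786.9 = 73.46 mg/L.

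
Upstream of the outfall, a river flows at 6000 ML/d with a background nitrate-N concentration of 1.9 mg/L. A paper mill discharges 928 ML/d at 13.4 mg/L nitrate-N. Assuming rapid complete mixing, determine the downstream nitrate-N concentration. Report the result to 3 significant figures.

Mass balance: C = (6000·1.900 + 928.0·13.40) / 6928 = 23840/6928 = 3.440 mg/L.

3.44 mg/L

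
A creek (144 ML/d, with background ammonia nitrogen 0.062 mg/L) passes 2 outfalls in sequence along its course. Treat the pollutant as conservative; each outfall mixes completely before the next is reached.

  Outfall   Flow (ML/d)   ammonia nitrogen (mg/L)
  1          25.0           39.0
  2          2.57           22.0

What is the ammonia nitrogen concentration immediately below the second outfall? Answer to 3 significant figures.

6.06 mg/L

After outfall 1: Q = 144.0 + 25.00 = 169.0 ML/d; C = (144.0·0.06200 + 25.00·39.00)/169.0 = 5.822 mg/L.
After outfall 2: Q = 169.0 + 2.570 = 171.6 ML/d; C = (169.0·5.822 + 2.570·22.00)/171.6 = 6.064 mg/L.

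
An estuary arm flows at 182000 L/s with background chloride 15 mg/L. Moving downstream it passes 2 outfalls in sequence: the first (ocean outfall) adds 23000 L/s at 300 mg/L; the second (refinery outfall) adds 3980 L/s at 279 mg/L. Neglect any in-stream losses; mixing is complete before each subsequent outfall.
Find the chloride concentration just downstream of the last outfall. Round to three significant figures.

Outfall 1: combined Q = 205000 L/s; C = (182000·15.00 + 23000·300.0)/205000 = 46.98 mg/L.
Outfall 2: combined Q = 209000 L/s; C = (205000·46.98 + 3980·279.0)/209000 = 51.39 mg/L.

51.4 mg/L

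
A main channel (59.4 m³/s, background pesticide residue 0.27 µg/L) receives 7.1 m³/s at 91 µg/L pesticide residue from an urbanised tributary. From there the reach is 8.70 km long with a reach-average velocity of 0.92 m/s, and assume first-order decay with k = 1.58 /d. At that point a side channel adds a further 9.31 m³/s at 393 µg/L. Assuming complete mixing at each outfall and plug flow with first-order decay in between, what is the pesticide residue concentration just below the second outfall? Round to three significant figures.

55.6 µg/L

After mixing, C = (59.40·0.2700 + 7.100·91.00) / 66.50 = 662.1/66.50 = 9.957 µg/L; combined flow 66.50 m³/s.
Travel time t = 8.70·1000 / 0.92 = 9457 s = 2.627 h.
Decay over the reach: 9.957·exp(−kt) = 9.957·0.8412 = 8.376 µg/L.
Second outfall: C = (66.50·8.376 + 9.310·393.0)/75.81 = 55.61 µg/L.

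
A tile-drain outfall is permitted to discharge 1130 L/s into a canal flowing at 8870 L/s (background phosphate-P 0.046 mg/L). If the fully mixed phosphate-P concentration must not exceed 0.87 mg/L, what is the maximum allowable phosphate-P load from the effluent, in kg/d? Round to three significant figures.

Mass balance at the limit: 8870·0.04600 + 1130·Cₑ = 10000·0.87 → Cₑ = 7.338 mg/L.
1130 L/s = 1.130 m³/s. Load = 1.130 m³/s × 7.338 g/m³ × 86 400 s/d = 716.4 kg/d.

716 kg/d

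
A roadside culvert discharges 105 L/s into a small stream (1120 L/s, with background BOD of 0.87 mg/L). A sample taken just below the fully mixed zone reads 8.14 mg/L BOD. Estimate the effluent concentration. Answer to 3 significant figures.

Mass balance: 1120·0.8700 + 105.0·Cₑ = 1225·8.140
→ Cₑ = (1225·8.140 − 1120·0.8700) / 105.0 = 85.69 mg/L.

85.7 mg/L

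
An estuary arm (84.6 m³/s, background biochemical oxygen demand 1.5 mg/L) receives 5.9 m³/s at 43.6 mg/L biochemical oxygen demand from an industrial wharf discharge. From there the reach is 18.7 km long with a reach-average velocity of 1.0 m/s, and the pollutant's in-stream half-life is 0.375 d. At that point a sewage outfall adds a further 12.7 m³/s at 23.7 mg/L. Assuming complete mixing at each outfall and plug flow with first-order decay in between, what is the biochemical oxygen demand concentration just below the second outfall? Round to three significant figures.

5.41 mg/L

After mixing, C = (84.60·1.500 + 5.900·43.60) / 90.50 = 384.1/90.50 = 4.245 mg/L; combined flow 90.50 m³/s.
Travel time t = 18.7·1000 / 1.0 = 18700 s = 5.194 h.
Half-life 0.375 d → k = ln 2 / 0.375 = 1.848 d⁻¹.
Decay over the reach: 4.245·exp(−kt) = 4.245·0.6703 = 2.845 mg/L.
At the second outfall, C = (90.50·2.845 + 12.70·23.70) / (90.50 + 12.70) = 5.412 mg/L.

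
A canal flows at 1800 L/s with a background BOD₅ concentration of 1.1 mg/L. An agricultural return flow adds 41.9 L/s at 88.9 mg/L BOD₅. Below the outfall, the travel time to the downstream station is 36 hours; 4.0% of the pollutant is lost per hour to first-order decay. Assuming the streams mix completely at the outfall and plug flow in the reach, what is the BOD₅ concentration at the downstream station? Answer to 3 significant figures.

0.712 mg/L

Conservation of mass: C = (1800·1.100 + 41.90·88.90) / 1842 = 5705/1842 = 3.097 mg/L.
4.0%/h lost → k = −ln(1 − 0.04) = 0.04082 h⁻¹.
Applying C = C₀e^(−kt): 3.097 × 0.2300 = 0.7124 mg/L.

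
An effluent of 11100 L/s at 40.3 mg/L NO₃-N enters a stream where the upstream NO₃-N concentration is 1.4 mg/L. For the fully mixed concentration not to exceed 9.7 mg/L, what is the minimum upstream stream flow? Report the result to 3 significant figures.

40900 L/s

Set C_mix = 9.7: (Q·1.400 + 11100·40.30) / (Q + 11100) = 9.7
→ Q = 11100·(40.30 − 9.7)/(9.7 − 1.400) = 40920 L/s.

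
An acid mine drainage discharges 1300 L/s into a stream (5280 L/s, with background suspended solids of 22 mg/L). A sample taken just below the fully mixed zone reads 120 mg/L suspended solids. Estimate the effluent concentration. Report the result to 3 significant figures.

Mass balance: 5280·22.00 + 1300·Cₑ = 6580·120.0
→ Cₑ = (6580·120.0 − 5280·22.00) / 1300 = 518.0 mg/L.

518 mg/L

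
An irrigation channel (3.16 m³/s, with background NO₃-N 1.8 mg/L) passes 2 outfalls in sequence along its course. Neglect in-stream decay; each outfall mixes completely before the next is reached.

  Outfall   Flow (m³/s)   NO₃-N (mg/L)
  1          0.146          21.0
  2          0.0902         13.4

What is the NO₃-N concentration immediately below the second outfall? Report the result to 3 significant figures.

2.93 mg/L

After outfall 1: Q = 3.160 + 0.1460 = 3.306 m³/s; C = (3.160·1.800 + 0.1460·21.00)/3.306 = 2.648 mg/L.
After outfall 2: Q = 3.306 + 0.09020 = 3.396 m³/s; C = (3.306·2.648 + 0.09020·13.40)/3.396 = 2.933 mg/L.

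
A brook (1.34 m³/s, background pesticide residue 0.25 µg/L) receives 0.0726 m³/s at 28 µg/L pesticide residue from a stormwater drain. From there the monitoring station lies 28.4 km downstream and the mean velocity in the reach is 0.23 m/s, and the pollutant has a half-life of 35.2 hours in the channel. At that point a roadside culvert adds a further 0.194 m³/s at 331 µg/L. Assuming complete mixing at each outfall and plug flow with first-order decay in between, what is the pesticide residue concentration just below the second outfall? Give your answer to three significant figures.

40.7 µg/L

Flow-weighted average: C = (1.340·0.2500 + 0.07260·28.00) / 1.413 = 2.368/1.413 = 1.676 µg/L; combined flow 1.413 m³/s.
Travel time t = 28.4·1000 / 0.23 = 123500 s = 34.30 h.
Half-life 35.2 h → k = ln 2 / 35.2 = 0.01969 h⁻¹ = 0.4726 d⁻¹.
Applying C = C₀e^(−kt): 1.676 × 0.5089 = 0.8531 µg/L.
Second outfall: C = (1.413·0.8531 + 0.1940·331.0)/1.607 = 40.72 µg/L.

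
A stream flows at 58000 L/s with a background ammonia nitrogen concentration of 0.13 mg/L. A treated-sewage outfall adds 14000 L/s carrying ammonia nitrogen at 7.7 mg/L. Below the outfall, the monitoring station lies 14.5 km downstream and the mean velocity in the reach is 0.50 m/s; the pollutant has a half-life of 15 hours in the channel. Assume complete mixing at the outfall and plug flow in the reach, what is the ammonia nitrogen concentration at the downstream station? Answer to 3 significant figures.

1.10 mg/L

After mixing, C = (58000·0.1300 + 14000·7.700) / 72000 = 115300/72000 = 1.602 mg/L.
Travel time t = 14.5·1000 / 0.50 = 29000 s = 8.056 h.
Half-life 15 h → k = ln 2 / 15 = 0.04621 h⁻¹ = 1.109 d⁻¹.
Decay over the reach: 1.602·exp(−kt) = 1.602·0.6892 = 1.104 mg/L.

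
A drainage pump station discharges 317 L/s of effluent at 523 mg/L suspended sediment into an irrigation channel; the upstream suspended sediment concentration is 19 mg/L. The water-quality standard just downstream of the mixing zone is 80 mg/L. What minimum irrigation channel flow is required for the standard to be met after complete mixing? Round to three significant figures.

2300 L/s

Set C_mix = 80: (Q·19.00 + 317.0·523.0) / (Q + 317.0) = 80
→ Q = 317.0·(523.0 − 80)/(80 − 19.00) = 2302 L/s.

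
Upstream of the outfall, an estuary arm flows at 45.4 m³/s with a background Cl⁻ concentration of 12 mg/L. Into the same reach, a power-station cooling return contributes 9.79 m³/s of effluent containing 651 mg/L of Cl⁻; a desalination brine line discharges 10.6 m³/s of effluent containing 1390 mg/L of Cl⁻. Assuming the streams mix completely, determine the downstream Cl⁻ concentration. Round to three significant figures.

Flow-weighted average: C = (45.40·12.00 + 9.790·651.0 + 10.60·1390) / 65.79 = 21650/65.79 = 329.1 mg/L.

329 mg/L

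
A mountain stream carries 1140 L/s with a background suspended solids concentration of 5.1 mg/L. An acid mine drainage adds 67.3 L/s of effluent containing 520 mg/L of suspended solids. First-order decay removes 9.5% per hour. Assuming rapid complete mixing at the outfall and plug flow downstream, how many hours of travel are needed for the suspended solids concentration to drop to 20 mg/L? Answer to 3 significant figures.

5.26 h

Conservation of mass: C = (1140·5.100 + 67.30·520.0) / 1207 = 40810/1207 = 33.80 mg/L.
9.5%/h lost → k = −ln(1 − 0.095) = 0.09982 h⁻¹.
33.80·exp(−k·t) = 20 → t = ln(33.80/20)/k = 18930 s = 5.258 h.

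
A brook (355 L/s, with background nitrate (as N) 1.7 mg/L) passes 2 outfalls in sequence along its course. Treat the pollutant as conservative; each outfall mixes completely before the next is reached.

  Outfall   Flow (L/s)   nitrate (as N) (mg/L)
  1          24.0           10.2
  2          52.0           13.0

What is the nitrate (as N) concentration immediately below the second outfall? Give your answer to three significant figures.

3.54 mg/L

Below outfall 1: Q → 379.0 L/s, C = (355.0·1.700 + 24.00·10.20)/379.0 = 2.238 mg/L.
Below outfall 2: Q → 431.0 L/s, C = (379.0·2.238 + 52.00·13.00)/431.0 = 3.537 mg/L.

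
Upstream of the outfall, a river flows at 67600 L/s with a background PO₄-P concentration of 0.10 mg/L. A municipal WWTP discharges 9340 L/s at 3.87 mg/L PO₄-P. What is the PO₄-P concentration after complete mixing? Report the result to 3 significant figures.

0.558 mg/L

Flow-weighted average: C = (67600·0.1000 + 9340·3.870) / 76940 = 42910/76940 = 0.5577 mg/L.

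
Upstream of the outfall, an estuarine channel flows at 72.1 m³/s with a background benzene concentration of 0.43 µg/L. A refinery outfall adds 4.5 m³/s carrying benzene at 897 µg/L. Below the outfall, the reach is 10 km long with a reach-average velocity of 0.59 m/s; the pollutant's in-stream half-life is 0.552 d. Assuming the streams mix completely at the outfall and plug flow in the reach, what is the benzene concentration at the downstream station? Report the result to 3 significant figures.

Mixed concentration C = ΣQC/ΣQ = (72.10·0.4300 + 4.500·897.0) / 76.60 = 4068/76.60 = 53.10 µg/L.
Travel time t = 10·1000 / 0.59 = 16950 s = 4.708 h.
Half-life 0.552 d → k = ln 2 / 0.552 = 1.256 d⁻¹.
Decay over the reach: 53.10·exp(−kt) = 53.10·0.7817 = 41.51 µg/L.

41.5 µg/L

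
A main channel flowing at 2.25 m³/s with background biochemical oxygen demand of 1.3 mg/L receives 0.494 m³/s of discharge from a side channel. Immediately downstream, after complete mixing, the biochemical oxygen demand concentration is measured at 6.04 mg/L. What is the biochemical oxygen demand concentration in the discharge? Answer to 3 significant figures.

Mass balance: 2.250·1.300 + 0.4940·Cₑ = 2.744·6.040
→ Cₑ = (2.744·6.040 − 2.250·1.300) / 0.4940 = 27.63 mg/L.

27.6 mg/L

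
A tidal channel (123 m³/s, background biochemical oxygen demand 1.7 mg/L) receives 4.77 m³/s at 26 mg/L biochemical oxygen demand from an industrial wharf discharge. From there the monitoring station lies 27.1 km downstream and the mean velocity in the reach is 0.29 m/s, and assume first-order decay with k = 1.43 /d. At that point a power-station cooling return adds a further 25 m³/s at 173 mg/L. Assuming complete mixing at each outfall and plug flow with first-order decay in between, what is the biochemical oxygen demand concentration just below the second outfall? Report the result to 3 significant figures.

28.8 mg/L

Mixed concentration C = ΣQC/ΣQ = (123.0·1.700 + 4.770·26.00) / 127.8 = 333.1/127.8 = 2.607 mg/L; combined flow 127.8 m³/s.
Travel time t = 27.1·1000 / 0.29 = 93450 s = 25.96 h.
After decay, C = 2.607 × e^(−kt) = 2.607 × 0.2130 = 0.5552 mg/L.
At the second outfall, C = (127.8·0.5552 + 25.00·173.0) / (127.8 + 25.00) = 28.77 mg/L.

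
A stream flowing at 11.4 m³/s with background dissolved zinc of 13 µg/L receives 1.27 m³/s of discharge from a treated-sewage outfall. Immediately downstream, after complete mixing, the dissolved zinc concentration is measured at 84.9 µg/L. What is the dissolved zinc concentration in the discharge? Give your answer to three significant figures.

Mass balance: 11.40·13.00 + 1.270·Cₑ = 12.67·84.90
→ Cₑ = (12.67·84.90 − 11.40·13.00) / 1.270 = 730.3 µg/L.

730 µg/L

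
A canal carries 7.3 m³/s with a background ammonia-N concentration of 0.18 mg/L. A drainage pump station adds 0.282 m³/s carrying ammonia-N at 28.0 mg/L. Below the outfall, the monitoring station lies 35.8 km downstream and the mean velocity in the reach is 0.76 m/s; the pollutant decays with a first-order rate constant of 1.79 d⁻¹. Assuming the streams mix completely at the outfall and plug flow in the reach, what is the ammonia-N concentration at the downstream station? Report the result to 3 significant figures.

Mass balance: C = (7.300·0.1800 + 0.2820·28.00) / 7.582 = 9.210/7.582 = 1.215 mg/L.
Travel time t = 35.8·1000 / 0.76 = 47110 s = 13.08 h.
Applying C = C₀e^(−kt): 1.215 × 0.3769 = 0.4578 mg/L.

0.458 mg/L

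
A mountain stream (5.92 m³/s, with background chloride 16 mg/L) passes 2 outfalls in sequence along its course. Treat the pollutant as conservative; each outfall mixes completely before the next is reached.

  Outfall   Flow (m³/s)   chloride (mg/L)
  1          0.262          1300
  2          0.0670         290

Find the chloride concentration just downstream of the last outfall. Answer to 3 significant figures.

Outfall 1: combined Q = 6.182 m³/s; C = (5.920·16.00 + 0.2620·1300)/6.182 = 70.42 mg/L.
Outfall 2: combined Q = 6.249 m³/s; C = (6.182·70.42 + 0.06700·290.0)/6.249 = 72.77 mg/L.

72.8 mg/L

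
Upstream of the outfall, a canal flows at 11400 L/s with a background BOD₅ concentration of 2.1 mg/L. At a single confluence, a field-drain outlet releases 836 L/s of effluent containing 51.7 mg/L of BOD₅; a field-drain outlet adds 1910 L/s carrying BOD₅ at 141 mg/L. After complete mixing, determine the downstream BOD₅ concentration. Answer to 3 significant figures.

23.8 mg/L

Mass balance: C = (11400·2.100 + 836.0·51.70 + 1910·141.0) / 14150 = 336500/14150 = 23.79 mg/L.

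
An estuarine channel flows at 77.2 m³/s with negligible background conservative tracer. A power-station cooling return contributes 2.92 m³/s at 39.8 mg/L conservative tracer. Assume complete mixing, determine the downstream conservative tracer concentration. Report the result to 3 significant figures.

Flow-weighted average: C = (77.20·0 + 2.920·39.80) / 80.12 = 116.2/80.12 = 1.451 mg/L.

1.45 mg/L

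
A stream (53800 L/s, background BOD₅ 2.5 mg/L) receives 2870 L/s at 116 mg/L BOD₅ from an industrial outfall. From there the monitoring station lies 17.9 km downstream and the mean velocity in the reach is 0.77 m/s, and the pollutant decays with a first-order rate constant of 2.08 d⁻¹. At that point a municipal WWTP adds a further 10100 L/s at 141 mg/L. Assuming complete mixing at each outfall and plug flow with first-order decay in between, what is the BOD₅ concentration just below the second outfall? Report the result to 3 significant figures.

25.3 mg/L

Flow-weighted average: C = (53800·2.500 + 2870·116.0) / 56670 = 467400/56670 = 8.248 mg/L; combined flow 56670 L/s.
Travel time t = 17.9·1000 / 0.77 = 23250 s = 6.457 h.
Decay over the reach: 8.248·exp(−kt) = 8.248·0.5714 = 4.713 mg/L.
Second outfall: C = (56670·4.713 + 10100·141.0)/66770 = 25.33 mg/L.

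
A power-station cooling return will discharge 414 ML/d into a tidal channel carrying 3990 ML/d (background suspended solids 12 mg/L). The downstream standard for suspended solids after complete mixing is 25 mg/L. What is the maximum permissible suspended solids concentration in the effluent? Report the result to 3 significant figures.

At the limit, (Qr·Cr + Qe·Cₑ)/(Qr + Qe) = 25:
Cₑ = (4404·25 − 3990·12.00) / 414.0 = 150.3 mg/L.

150 mg/L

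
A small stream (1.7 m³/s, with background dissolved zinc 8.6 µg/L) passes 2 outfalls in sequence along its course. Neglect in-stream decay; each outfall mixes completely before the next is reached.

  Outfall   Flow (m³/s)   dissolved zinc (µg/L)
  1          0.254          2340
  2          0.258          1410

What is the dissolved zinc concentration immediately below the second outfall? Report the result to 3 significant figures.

440 µg/L

After outfall 1: Q = 1.700 + 0.2540 = 1.954 m³/s; C = (1.700·8.600 + 0.2540·2340)/1.954 = 311.7 µg/L.
After outfall 2: Q = 1.954 + 0.2580 = 2.212 m³/s; C = (1.954·311.7 + 0.2580·1410)/2.212 = 439.8 µg/L.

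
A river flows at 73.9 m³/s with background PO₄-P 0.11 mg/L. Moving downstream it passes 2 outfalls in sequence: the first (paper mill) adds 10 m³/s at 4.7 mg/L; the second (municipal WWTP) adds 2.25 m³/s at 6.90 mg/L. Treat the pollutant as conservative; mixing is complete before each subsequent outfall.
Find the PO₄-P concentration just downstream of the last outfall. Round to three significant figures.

0.820 mg/L

Outfall 1: combined Q = 83.90 m³/s; C = (73.90·0.1100 + 10.00·4.700)/83.90 = 0.6571 mg/L.
Outfall 2: combined Q = 86.15 m³/s; C = (83.90·0.6571 + 2.250·6.900)/86.15 = 0.8201 mg/L.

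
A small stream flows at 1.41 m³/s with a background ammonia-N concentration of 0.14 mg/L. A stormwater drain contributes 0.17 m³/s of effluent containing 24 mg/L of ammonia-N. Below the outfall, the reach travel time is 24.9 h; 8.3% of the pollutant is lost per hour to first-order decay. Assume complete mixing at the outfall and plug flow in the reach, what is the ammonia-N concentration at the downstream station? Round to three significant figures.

After mixing, C = (1.410·0.1400 + 0.1700·24.00) / 1.580 = 4.277/1.580 = 2.707 mg/L.
8.3%/h lost → k = −ln(1 − 0.083) = 0.08665 h⁻¹.
Decay over the reach: 2.707·exp(−kt) = 2.707·0.1156 = 0.3130 mg/L.

0.313 mg/L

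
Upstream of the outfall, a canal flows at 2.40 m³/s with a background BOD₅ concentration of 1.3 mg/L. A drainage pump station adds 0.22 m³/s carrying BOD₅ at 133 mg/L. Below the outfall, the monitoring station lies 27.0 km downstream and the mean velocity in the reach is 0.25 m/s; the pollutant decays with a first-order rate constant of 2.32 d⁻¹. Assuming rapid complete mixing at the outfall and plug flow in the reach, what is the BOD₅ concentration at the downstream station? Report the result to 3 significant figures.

0.680 mg/L

After mixing, C = (2.400·1.300 + 0.2200·133.0) / 2.620 = 32.38/2.620 = 12.36 mg/L.
Travel time t = 27.0·1000 / 0.25 = 108000 s = 30.00 h.
First-order decay: C = 12.36·exp(−k·t) = 12.36·0.05502 = 0.6800 mg/L.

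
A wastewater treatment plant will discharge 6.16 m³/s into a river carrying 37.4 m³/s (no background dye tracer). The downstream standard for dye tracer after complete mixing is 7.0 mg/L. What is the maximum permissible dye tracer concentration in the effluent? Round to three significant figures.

49.5 mg/L

At the limit, (Qr·Cr + Qe·Cₑ)/(Qr + Qe) = 7.0:
Cₑ = (43.56·7.0 − 37.40·0) / 6.160 = 49.50 mg/L.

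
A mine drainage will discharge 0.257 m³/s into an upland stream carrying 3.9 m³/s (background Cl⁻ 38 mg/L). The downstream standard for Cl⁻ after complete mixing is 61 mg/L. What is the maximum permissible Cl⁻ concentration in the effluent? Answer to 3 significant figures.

At the limit, (Qr·Cr + Qe·Cₑ)/(Qr + Qe) = 61:
Cₑ = (4.157·61 − 3.900·38.00) / 0.2570 = 410.0 mg/L.

410 mg/L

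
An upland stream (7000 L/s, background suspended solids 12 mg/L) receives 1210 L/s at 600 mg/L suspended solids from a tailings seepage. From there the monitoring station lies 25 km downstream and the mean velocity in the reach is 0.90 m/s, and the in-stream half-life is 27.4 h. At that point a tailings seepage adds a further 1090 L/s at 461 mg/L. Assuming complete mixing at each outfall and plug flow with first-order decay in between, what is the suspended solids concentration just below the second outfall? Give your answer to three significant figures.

Mass balance: C = (7000·12.00 + 1210·600.0) / 8210 = 810000/8210 = 98.66 mg/L; combined flow 8210 L/s.
Travel time t = 25·1000 / 0.90 = 27780 s = 7.716 h.
Half-life 27.4 h → k = ln 2 / 27.4 = 0.02530 h⁻¹ = 0.6071 d⁻¹.
First-order decay: C = 98.66·exp(−k·t) = 98.66·0.8227 = 81.17 mg/L.
At the second outfall, C = (8210·81.17 + 1090·461.0) / (8210 + 1090) = 125.7 mg/L.

126 mg/L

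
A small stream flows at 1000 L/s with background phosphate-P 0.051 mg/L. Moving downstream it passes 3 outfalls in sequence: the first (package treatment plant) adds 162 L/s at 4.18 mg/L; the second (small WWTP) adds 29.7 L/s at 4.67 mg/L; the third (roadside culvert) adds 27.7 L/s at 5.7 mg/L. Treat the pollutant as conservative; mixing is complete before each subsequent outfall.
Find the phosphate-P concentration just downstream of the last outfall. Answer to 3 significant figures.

0.840 mg/L

Below outfall 1: Q → 1162 L/s, C = (1000·0.05100 + 162.0·4.180)/1162 = 0.6266 mg/L.
Below outfall 2: Q → 1192 L/s, C = (1162·0.6266 + 29.70·4.670)/1192 = 0.7274 mg/L.
Below outfall 3: Q → 1219 L/s, C = (1192·0.7274 + 27.70·5.700)/1219 = 0.8404 mg/L.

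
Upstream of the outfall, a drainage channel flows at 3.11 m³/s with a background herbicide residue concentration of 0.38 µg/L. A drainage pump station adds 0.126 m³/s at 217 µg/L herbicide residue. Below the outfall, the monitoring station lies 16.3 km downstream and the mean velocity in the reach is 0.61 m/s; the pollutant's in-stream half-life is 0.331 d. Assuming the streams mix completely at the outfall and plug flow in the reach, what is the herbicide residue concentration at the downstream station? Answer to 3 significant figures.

Mass balance: C = (3.110·0.3800 + 0.1260·217.0) / 3.236 = 28.52/3.236 = 8.815 µg/L.
Travel time t = 16.3·1000 / 0.61 = 26720 s = 7.423 h.
Half-life 0.331 d → k = ln 2 / 0.331 = 2.094 d⁻¹.
Decay over the reach: 8.815·exp(−kt) = 8.815·0.5233 = 4.612 µg/L.

4.61 µg/L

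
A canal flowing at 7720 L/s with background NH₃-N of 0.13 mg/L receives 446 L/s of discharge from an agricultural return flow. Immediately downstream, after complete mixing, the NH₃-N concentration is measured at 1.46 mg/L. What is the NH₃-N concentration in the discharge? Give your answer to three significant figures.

24.5 mg/L

Mass balance: 7720·0.1300 + 446.0·Cₑ = 8166·1.460
→ Cₑ = (8166·1.460 − 7720·0.1300) / 446.0 = 24.48 mg/L.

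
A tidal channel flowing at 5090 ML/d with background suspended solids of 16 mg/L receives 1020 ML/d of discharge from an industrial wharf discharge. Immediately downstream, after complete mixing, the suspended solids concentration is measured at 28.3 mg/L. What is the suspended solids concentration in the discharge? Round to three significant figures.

Mass balance: 5090·16.00 + 1020·Cₑ = 6110·28.30
→ Cₑ = (6110·28.30 − 5090·16.00) / 1020 = 89.68 mg/L.

89.7 mg/L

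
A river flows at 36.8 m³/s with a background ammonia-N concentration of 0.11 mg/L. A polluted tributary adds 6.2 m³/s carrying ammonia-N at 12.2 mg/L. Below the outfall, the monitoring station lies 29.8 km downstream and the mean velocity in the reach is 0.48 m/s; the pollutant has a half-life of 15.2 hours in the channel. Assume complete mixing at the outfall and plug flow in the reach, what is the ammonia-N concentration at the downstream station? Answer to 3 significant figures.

After mixing, C = (36.80·0.1100 + 6.200·12.20) / 43.00 = 79.69/43.00 = 1.853 mg/L.
Travel time t = 29.8·1000 / 0.48 = 62080 s = 17.25 h.
Half-life 15.2 h → k = ln 2 / 15.2 = 0.04560 h⁻¹ = 1.094 d⁻¹.
Applying C = C₀e^(−kt): 1.853 × 0.4555 = 0.8441 mg/L.

0.844 mg/L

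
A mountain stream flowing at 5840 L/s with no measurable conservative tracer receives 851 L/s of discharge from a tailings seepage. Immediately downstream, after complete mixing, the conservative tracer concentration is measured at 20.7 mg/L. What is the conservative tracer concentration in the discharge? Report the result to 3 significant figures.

163 mg/L

Mass balance: 5840·0 + 851.0·Cₑ = 6691·20.70
→ Cₑ = (6691·20.70 − 5840·0) / 851.0 = 162.8 mg/L.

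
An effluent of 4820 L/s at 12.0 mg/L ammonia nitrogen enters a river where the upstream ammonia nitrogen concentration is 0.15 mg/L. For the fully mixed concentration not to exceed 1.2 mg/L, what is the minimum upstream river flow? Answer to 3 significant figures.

49600 L/s

Set C_mix = 1.2: (Q·0.1500 + 4820·12.00) / (Q + 4820) = 1.2
→ Q = 4820·(12.00 − 1.2)/(1.2 − 0.1500) = 49580 L/s.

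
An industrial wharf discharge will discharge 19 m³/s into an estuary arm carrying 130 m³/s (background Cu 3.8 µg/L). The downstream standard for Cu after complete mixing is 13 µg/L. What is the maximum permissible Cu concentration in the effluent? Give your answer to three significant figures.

At the limit, (Qr·Cr + Qe·Cₑ)/(Qr + Qe) = 13:
Cₑ = (149.0·13 − 130.0·3.800) / 19.00 = 75.95 µg/L.

75.9 µg/L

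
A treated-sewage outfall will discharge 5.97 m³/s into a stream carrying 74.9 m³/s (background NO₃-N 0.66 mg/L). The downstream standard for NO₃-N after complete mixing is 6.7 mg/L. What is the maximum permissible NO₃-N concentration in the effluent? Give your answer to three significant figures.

82.5 mg/L

At the limit, (Qr·Cr + Qe·Cₑ)/(Qr + Qe) = 6.7:
Cₑ = (80.87·6.7 − 74.90·0.6600) / 5.970 = 82.48 mg/L.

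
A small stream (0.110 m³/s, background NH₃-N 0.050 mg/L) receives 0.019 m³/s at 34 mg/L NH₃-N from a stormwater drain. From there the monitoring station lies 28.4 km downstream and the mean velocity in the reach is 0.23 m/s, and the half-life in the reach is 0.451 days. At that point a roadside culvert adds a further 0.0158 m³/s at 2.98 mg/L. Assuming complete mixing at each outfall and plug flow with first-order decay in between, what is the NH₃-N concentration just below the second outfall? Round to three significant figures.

Mass balance: C = (0.1100·0.05000 + 0.01900·34.00) / 0.1290 = 0.6515/0.1290 = 5.050 mg/L; combined flow 0.1290 m³/s.
Travel time t = 28.4·1000 / 0.23 = 123500 s = 34.30 h.
Half-life 0.451 d → k = ln 2 / 0.451 = 1.537 d⁻¹.
Applying C = C₀e^(−kt): 5.050 × 0.1112 = 0.5616 mg/L.
Second outfall: C = (0.1290·0.5616 + 0.01580·2.980)/0.1448 = 0.8255 mg/L.

0.825 mg/L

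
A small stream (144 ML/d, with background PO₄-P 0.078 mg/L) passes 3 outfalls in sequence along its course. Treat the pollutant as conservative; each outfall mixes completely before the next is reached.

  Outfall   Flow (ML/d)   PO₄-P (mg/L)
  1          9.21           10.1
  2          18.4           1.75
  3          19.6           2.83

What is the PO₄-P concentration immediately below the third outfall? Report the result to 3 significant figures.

1.00 mg/L

Outfall 1: combined Q = 153.2 ML/d; C = (144.0·0.07800 + 9.210·10.10)/153.2 = 0.6805 mg/L.
Outfall 2: combined Q = 171.6 ML/d; C = (153.2·0.6805 + 18.40·1.750)/171.6 = 0.7951 mg/L.
Outfall 3: combined Q = 191.2 ML/d; C = (171.6·0.7951 + 19.60·2.830)/191.2 = 1.004 mg/L.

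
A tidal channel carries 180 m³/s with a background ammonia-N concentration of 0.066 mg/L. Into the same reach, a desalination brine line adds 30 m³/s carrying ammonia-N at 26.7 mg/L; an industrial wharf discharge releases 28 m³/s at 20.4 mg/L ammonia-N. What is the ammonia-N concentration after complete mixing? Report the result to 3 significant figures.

5.82 mg/L

Mixed concentration C = ΣQC/ΣQ = (180.0·0.06600 + 30.00·26.70 + 28.00·20.40) / 238.0 = 1384/238.0 = 5.815 mg/L.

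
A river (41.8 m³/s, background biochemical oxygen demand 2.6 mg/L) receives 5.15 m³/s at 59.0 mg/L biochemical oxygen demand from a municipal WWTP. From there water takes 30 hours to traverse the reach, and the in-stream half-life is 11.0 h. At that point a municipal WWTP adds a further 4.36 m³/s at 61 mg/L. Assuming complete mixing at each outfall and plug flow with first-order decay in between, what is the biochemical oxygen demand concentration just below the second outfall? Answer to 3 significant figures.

6.40 mg/L

After mixing, C = (41.80·2.600 + 5.150·59.00) / 46.95 = 412.5/46.95 = 8.787 mg/L; combined flow 46.95 m³/s.
Half-life 11.0 h → k = ln 2 / 11.0 = 0.06301 h⁻¹ = 1.512 d⁻¹.
First-order decay: C = 8.787·exp(−k·t) = 8.787·0.1510 = 1.327 mg/L.
At the second outfall, C = (46.95·1.327 + 4.360·61.00) / (46.95 + 4.360) = 6.398 mg/L.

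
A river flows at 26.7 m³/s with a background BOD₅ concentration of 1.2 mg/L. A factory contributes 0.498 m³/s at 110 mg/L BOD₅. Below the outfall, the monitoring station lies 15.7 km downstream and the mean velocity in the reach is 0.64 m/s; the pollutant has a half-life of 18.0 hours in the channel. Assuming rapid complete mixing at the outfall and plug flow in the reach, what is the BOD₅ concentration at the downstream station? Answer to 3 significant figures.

2.46 mg/L

After mixing, C = (26.70·1.200 + 0.4980·110.0) / 27.20 = 86.82/27.20 = 3.192 mg/L.
Travel time t = 15.7·1000 / 0.64 = 24530 s = 6.814 h.
Half-life 18.0 h → k = ln 2 / 18.0 = 0.03851 h⁻¹ = 0.9242 d⁻¹.
After decay, C = 3.192 × e^(−kt) = 3.192 × 0.7692 = 2.455 mg/L.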